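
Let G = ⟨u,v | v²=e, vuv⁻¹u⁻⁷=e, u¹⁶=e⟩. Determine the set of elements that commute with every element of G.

An element z ∈ Z(G) iff z commutes with every generator.
For example u⁸ is central: (u⁸)·u = u⁹ = u·(u⁸); (u⁸)·v = u⁸v = v·(u⁸).
Whereas u ∉ Z(G) since u·v = uv ≠ u⁷v = v·u.
Checking each of the 32 elements this way gives Z(G) = {e, u⁸}, of order 2.

Answer: {e, u⁸}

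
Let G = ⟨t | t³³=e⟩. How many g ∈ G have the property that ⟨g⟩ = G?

G is cyclic of order 33. An element generates G iff its order is 33, and a cyclic group of order 33 has exactly φ(33) = 20 such elements.

Answer: 20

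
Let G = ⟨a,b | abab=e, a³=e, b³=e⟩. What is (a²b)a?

Compute (a²b) · a by multiplying left to right and reducing via the relations at each step:
  (a²b) · a = ab²

Answer: ab²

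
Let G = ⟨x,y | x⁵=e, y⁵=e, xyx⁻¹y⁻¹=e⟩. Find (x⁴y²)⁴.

Compute successive powers of (x⁴y²), reducing at each step:
  (x⁴y²)²: (x⁴y²) · x⁴ = x³y²;   (x³y²) · y² = x³y⁴
  (x⁴y²)³: (x³y⁴) · x⁴ = x²y⁴;   (x²y⁴) · y² = x²y
  (x⁴y²)⁴: (x²y) · x⁴ = xy;   (xy) · y² = xy³

Answer: xy³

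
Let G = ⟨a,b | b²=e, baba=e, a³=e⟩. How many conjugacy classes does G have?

The conjugacy classes (representative and size) are:
  [e] (size 1), [a] (size 2), [ab] (size 3).
Class equation: 1 + 2 + 3 = 6 = |G|. So G has 3 conjugacy classes.

Answer: 3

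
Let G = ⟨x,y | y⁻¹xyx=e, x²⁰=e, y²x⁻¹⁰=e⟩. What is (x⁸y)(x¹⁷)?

Compute (x⁸y) · (x¹⁷) by multiplying left to right and reducing via the relations at each step:
  (x⁸y) · x¹⁷ = xy⁻¹

Answer: xy⁻¹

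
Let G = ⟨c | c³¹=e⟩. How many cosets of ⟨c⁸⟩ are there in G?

First find ord(c⁸) by computing successive powers:
  (c⁸)¹ = c⁸, (c⁸)² = c¹⁶, (c⁸)³ = c²⁴, (c⁸)⁴ = c, (c⁸)⁵ = c⁹, (c⁸)⁶ = c¹⁷, (c⁸)⁷ = c²⁵, (c⁸)⁸ = c², (c⁸)⁹ = c¹⁰, (c⁸)¹⁰ = c¹⁸, (c⁸)¹¹ = c²⁶, (c⁸)¹² = c³, (c⁸)¹³ = c¹¹, (c⁸)¹⁴ = c¹⁹, (c⁸)¹⁵ = c²⁷, (c⁸)¹⁶ = c⁴, (c⁸)¹⁷ = c¹², (c⁸)¹⁸ = c²⁰, (c⁸)¹⁹ = c²⁸, (c⁸)²⁰ = c⁵, (c⁸)²¹ = c¹³, (c⁸)²² = c²¹, (c⁸)²³ = c²⁹, (c⁸)²⁴ = c⁶, (c⁸)²⁵ = c¹⁴, (c⁸)²⁶ = c²², (c⁸)²⁷ = c³⁰, (c⁸)²⁸ = c⁷, (c⁸)²⁹ = c¹⁵, (c⁸)³⁰ = c²³, (c⁸)³¹ = e.
So |⟨c⁸⟩| = ord(c⁸) = 31. With |G| = 31, by Lagrange [G : ⟨c⁸⟩] = 31/31 = 1.

Answer: 1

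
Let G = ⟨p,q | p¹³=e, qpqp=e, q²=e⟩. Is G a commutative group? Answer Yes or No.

p·q = pq but q·p = p¹²q, so p·q ≠ q·p and G is not abelian.

Answer: No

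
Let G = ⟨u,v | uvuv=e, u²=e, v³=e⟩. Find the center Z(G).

An element z ∈ Z(G) iff z commutes with every generator.
For example e is central: e·u = u = u·e; e·v = v = v·e.
Whereas u ∉ Z(G) since u·v = uv ≠ uv² = v·u.
Checking each of the 6 elements this way gives Z(G) = {e}, of order 1.

Answer: {e}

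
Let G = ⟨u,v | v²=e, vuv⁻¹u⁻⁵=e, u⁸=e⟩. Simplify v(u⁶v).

Compute v · (u⁶v) by multiplying left to right and reducing via the relations at each step:
  v · u⁶ = u⁶v
  (u⁶v) · v = u⁶

Answer: u⁶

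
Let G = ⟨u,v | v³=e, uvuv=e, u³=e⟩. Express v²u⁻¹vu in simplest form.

Multiply left to right, reducing at each step:
  (v²) · u⁻¹ = uv
  (uv) · v = uv²
  (uv²) · u = uv²u

Answer: uv²u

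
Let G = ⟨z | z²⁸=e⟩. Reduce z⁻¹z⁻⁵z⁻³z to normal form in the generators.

Multiply left to right, reducing at each step:
  (z²⁷) · z⁻⁵ = z²²
  (z²²) · z⁻³ = z¹⁹
  (z¹⁹) · z = z²⁰

Answer: z²⁰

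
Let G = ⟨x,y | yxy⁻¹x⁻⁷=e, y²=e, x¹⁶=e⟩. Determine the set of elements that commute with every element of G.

An element z ∈ Z(G) iff z commutes with every generator.
For example x⁸ is central: (x⁸)·x = x⁹ = x·(x⁸); (x⁸)·y = x⁸y = y·(x⁸).
Whereas x ∉ Z(G) since x·y = xy ≠ x⁷y = y·x.
Checking each of the 32 elements this way gives Z(G) = {e, x⁸}, of order 2.

Answer: {e, x⁸}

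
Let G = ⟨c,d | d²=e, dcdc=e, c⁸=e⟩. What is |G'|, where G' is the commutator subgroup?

G' = [G, G] is generated by all commutators. The generator-pair commutators are: [c, d] = c².
The subgroup they normally generate is {e, c², c⁴, c⁶}, of order 4.
Check: |G/G'| = 16/4 = 4 is the order of the abelianisation.

Answer: 4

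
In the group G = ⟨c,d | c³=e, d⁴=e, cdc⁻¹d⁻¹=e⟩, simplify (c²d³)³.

Compute successive powers of (c²d³), reducing at each step:
  (c²d³)²: (c²d³) · c² = cd³;   (cd³) · d³ = cd²
  (c²d³)³: (cd²) · c² = d²;   (d²) · d³ = d

Answer: d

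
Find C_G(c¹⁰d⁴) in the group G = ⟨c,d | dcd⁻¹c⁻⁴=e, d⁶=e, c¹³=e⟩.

⟨c¹⁰d⁴⟩ ⊆ C_G(c¹⁰d⁴) since powers of c¹⁰d⁴ commute with c¹⁰d⁴; so |C_G(c¹⁰d⁴)| ≥ |⟨c¹⁰d⁴⟩| = 3.
By orbit–stabilizer, |C_G(c¹⁰d⁴)| = |G| / |conj. class of c¹⁰d⁴| = 78 / 13 = 6.
The 6 elements commuting with c¹⁰d⁴ are {e, c⁷d, c⁴d³, c⁸d⁵, c⁹d², c¹⁰d⁴}.

Answer: {e, c⁷d, c⁴d³, c⁸d⁵, c⁹d², c¹⁰d⁴}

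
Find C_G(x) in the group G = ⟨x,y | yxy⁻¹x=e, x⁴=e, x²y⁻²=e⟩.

⟨x⟩ ⊆ C_G(x) since powers of x commute with x; so |C_G(x)| ≥ |⟨x⟩| = 4.
By orbit–stabilizer, |C_G(x)| = |G| / |conj. class of x| = 8 / 2 = 4.
The 4 elements commuting with x are {e, x, x², x³}.

Answer: {e, x, x², x³}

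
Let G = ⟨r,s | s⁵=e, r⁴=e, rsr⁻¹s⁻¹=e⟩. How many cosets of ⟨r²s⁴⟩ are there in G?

First find ord(r²s⁴) by computing successive powers:
  (r²s⁴)¹ = r²s⁴, (r²s⁴)² = s³, (r²s⁴)³ = r²s², (r²s⁴)⁴ = s, (r²s⁴)⁵ = r², (r²s⁴)⁶ = s⁴, (r²s⁴)⁷ = r²s³, (r²s⁴)⁸ = s², (r²s⁴)⁹ = r²s, (r²s⁴)¹⁰ = e.
So |⟨r²s⁴⟩| = ord(r²s⁴) = 10. With |G| = 20, by Lagrange [G : ⟨r²s⁴⟩] = 20/10 = 2.

Answer: 2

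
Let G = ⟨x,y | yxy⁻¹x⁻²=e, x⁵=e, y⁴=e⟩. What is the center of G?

An element z ∈ Z(G) iff z commutes with every generator.
For example e is central: e·x = x = x·e; e·y = y = y·e.
Whereas x ∉ Z(G) since x·y = xy ≠ x²y = y·x.
Checking each of the 20 elements this way gives Z(G) = {e}, of order 1.

Answer: {e}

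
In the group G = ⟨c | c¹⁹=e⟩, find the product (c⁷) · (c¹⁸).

Compute (c⁷) · (c¹⁸) by multiplying left to right and reducing via the relations at each step:
  (c⁷) · c¹⁸ = c⁶

Answer: c⁶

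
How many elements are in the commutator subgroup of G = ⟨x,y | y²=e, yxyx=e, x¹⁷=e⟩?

G' = [G, G] is generated by all commutators. The generator-pair commutators are: [x, y] = x².
The subgroup they normally generate is {e, x, x², x³, x⁴, x⁵, x⁶, x⁷, x⁸, x⁹, x¹⁰, x¹¹, x¹², x¹³, x¹⁴, x¹⁵, x¹⁶}, of order 17.
Check: |G/G'| = 34/17 = 2 is the order of the abelianisation.

Answer: 17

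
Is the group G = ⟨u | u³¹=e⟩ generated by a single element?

|G| = 31. The element u has order 31 (its powers give 31 distinct elements), so ⟨u⟩ = G and G is cyclic.

Answer: Yes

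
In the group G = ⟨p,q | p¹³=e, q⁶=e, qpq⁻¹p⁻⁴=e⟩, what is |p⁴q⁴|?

Compute successive powers until reaching e:
  (p⁴q⁴)¹ = p⁴q⁴, (p⁴q⁴)² = pq², (p⁴q⁴)³ = e.
The smallest positive k with (p⁴q⁴)ᵏ = e is 3.

Answer: 3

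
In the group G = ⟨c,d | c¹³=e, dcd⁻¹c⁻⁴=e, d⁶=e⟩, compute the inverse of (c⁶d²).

The order of (c⁶d²) is 3 (smallest k with (c⁶d²)ᵏ = e), so (c⁶d²)⁻¹ = (c⁶d²)² = c¹¹d⁴.
Check: (c⁶d²) · (c¹¹d⁴) → (c⁶d²) · c¹¹ = d²;   (d²) · d⁴ = e, giving e as required.

Answer: c¹¹d⁴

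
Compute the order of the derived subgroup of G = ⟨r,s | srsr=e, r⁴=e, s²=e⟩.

G' = [G, G] is generated by all commutators. The generator-pair commutators are: [r, s] = r².
The subgroup they normally generate is {e, r²}, of order 2.
Check: |G/G'| = 8/2 = 4 is the order of the abelianisation.

Answer: 2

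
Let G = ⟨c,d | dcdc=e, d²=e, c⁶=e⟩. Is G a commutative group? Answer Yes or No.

c·d = cd but d·c = c⁵d, so c·d ≠ d·c and G is not abelian.

Answer: No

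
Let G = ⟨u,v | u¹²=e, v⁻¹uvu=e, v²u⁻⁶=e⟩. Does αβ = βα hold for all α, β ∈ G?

u·v = uv but v·u = u⁵v⁻¹, so u·v ≠ v·u and G is not abelian.

Answer: No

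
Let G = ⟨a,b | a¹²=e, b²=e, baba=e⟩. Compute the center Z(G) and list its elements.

An element z ∈ Z(G) iff z commutes with every generator.
For example a⁶ is central: (a⁶)·a = a⁷ = a·(a⁶); (a⁶)·b = a⁶b = b·(a⁶).
Whereas a ∉ Z(G) since a·b = ab ≠ a¹¹b = b·a.
Checking each of the 24 elements this way gives Z(G) = {e, a⁶}, of order 2.

Answer: {e, a⁶}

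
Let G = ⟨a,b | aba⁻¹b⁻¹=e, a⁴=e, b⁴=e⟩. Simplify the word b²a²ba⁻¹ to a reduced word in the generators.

Multiply left to right, reducing at each step:
  (b²) · a² = a²b²
  (a²b²) · b = a²b³
  (a²b³) · a⁻¹ = ab³

Answer: ab³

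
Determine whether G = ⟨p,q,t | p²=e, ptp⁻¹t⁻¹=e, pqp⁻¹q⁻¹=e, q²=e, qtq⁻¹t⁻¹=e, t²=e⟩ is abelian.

Each pair of generators commutes: p·q = pq = q·p; p·t = pt = t·p; q·t = qt = t·q. Since the generators pairwise commute, every element of G commutes with every other, so G is abelian.

Answer: Yes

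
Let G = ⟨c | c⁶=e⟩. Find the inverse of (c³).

The order of (c³) is 2 (smallest k with (c³)ᵏ = e), so (c³)⁻¹ = (c³)¹ = c³.
Check: (c³) · (c³) → (c³) · c³ = e, giving e as required.

Answer: c³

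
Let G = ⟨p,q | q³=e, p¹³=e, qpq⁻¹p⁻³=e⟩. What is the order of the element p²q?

Compute successive powers until reaching e:
  (p²q)¹ = p²q, (p²q)² = p⁸q², (p²q)³ = e.
The smallest positive k with (p²q)ᵏ = e is 3.

Answer: 3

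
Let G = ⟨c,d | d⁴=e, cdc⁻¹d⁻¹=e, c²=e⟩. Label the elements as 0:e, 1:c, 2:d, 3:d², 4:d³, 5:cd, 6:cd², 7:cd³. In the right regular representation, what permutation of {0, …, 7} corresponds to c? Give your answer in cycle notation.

(0 1)(2 5)(3 6)(4 7)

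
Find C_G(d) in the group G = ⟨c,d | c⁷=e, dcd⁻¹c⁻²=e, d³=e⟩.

⟨d⟩ ⊆ C_G(d) since powers of d commute with d; so |C_G(d)| ≥ |⟨d⟩| = 3.
By orbit–stabilizer, |C_G(d)| = |G| / |conj. class of d| = 21 / 7 = 3.
The 3 elements commuting with d are {e, d, d²}.

Answer: {e, d, d²}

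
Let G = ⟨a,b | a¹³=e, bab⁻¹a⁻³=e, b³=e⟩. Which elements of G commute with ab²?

⟨ab²⟩ ⊆ C_G(ab²) since powers of ab² commute with ab²; so |C_G(ab²)| ≥ |⟨ab²⟩| = 3.
By orbit–stabilizer, |C_G(ab²)| = |G| / |conj. class of ab²| = 39 / 13 = 3.
The 3 elements commuting with ab² are {e, ab², a¹⁰b}.

Answer: {e, ab², a¹⁰b}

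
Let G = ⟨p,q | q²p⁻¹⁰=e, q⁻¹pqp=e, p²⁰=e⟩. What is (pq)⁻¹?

The order of (pq) is 4 (smallest k with (pq)ᵏ = e), so (pq)⁻¹ = (pq)³ = pq⁻¹.
Check: (pq) · (pq⁻¹) → (pq) · p = q;   q · q⁻¹ = e, giving e as required.

Answer: pq⁻¹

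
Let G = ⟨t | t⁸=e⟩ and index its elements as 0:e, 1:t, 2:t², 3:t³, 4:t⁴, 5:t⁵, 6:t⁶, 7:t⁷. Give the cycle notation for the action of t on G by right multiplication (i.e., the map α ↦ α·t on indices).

(0 1 2 3 4 5 6 7)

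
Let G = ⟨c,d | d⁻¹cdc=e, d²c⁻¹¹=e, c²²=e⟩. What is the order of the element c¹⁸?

Compute successive powers until reaching e:
  (c¹⁸)¹ = c¹⁸, (c¹⁸)² = c¹⁴, (c¹⁸)³ = c¹⁰, (c¹⁸)⁴ = c⁶, (c¹⁸)⁵ = c², (c¹⁸)⁶ = c²⁰, (c¹⁸)⁷ = c¹⁶, (c¹⁸)⁸ = c¹², (c¹⁸)⁹ = c⁸, (c¹⁸)¹⁰ = c⁴, (c¹⁸)¹¹ = e.
The smallest positive k with (c¹⁸)ᵏ = e is 11.

Answer: 11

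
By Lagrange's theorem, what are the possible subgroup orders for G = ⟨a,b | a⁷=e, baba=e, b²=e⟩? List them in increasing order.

|G| = 14 = 2 · 7. By Lagrange's theorem the order of any subgroup divides 14; the divisors of 14 are 1, 2, 7, 14.

Answer: 1, 2, 7, 14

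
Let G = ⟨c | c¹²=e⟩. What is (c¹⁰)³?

Compute successive powers of (c¹⁰), reducing at each step:
  (c¹⁰)²: (c¹⁰) · c¹⁰ = c⁸
  (c¹⁰)³: (c⁸) · c¹⁰ = c⁶

Answer: c⁶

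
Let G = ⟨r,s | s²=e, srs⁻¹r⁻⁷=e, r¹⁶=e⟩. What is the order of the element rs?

Compute successive powers until reaching e:
  (rs)¹ = rs, (rs)² = r⁸, (rs)³ = r⁹s, (rs)⁴ = e.
The smallest positive k with (rs)ᵏ = e is 4.

Answer: 4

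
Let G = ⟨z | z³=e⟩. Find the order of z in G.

Compute successive powers until reaching e:
  z¹ = z, z² = z², z³ = e.
The smallest positive k with zᵏ = e is 3.

Answer: 3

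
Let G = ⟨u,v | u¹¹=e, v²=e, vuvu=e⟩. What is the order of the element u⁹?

Compute successive powers until reaching e:
  (u⁹)¹ = u⁹, (u⁹)² = u⁷, (u⁹)³ = u⁵, (u⁹)⁴ = u³, (u⁹)⁵ = u, (u⁹)⁶ = u¹⁰, (u⁹)⁷ = u⁸, (u⁹)⁸ = u⁶, (u⁹)⁹ = u⁴, (u⁹)¹⁰ = u², (u⁹)¹¹ = e.
The smallest positive k with (u⁹)ᵏ = e is 11.

Answer: 11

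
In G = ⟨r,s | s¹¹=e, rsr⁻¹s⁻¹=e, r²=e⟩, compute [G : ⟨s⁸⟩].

First find ord(s⁸) by computing successive powers:
  (s⁸)¹ = s⁸, (s⁸)² = s⁵, (s⁸)³ = s², (s⁸)⁴ = s¹⁰, (s⁸)⁵ = s⁷, (s⁸)⁶ = s⁴, (s⁸)⁷ = s, (s⁸)⁸ = s⁹, (s⁸)⁹ = s⁶, (s⁸)¹⁰ = s³, (s⁸)¹¹ = e.
So |⟨s⁸⟩| = ord(s⁸) = 11. With |G| = 22, by Lagrange [G : ⟨s⁸⟩] = 22/11 = 2.

Answer: 2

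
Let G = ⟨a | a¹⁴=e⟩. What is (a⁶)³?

Compute successive powers of (a⁶), reducing at each step:
  (a⁶)²: (a⁶) · a⁶ = a¹²
  (a⁶)³: (a¹²) · a⁶ = a⁴

Answer: a⁴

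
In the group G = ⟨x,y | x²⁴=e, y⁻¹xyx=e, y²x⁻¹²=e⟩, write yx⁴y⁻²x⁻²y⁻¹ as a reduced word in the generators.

Multiply left to right, reducing at each step:
  y · x⁴ = x⁸y⁻¹
  (x⁸y⁻¹) · y⁻² = x⁸y
  (x⁸y) · x⁻² = x¹⁰y
  (x¹⁰y) · y⁻¹ = x¹⁰

Answer: x¹⁰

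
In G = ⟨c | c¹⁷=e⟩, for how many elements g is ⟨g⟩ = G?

G is cyclic of order 17. An element generates G iff its order is 17, and a cyclic group of order 17 has exactly φ(17) = 16 such elements.

Answer: 16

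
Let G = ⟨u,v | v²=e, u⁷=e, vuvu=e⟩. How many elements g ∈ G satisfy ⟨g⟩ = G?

⟨g⟩ = G would require ord(g) = |G| = 14, but the maximum element order in G is 7 < 14. So G is not cyclic and no single element generates it: the count is 0.

Answer: 0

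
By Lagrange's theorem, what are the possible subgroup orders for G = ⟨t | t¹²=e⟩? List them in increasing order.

|G| = 12 = 2² · 3. By Lagrange's theorem the order of any subgroup divides 12; the divisors of 12 are 1, 2, 3, 4, 6, 12.

Answer: 1, 2, 3, 4, 6, 12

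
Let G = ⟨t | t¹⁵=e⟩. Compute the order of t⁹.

Compute successive powers until reaching e:
  (t⁹)¹ = t⁹, (t⁹)² = t³, (t⁹)³ = t¹², (t⁹)⁴ = t⁶, (t⁹)⁵ = e.
The smallest positive k with (t⁹)ᵏ = e is 5.

Answer: 5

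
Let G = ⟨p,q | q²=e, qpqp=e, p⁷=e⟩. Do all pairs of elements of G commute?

p·q = pq but q·p = p⁶q, so p·q ≠ q·p and G is not abelian.

Answer: No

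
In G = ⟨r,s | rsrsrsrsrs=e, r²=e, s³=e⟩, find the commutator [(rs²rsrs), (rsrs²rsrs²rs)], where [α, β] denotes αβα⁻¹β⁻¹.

[(rs²rsrs), (rsrs²rsrs²rs)] = (rs²rsrs)·(rsrs²rsrs²rs)·(rs²rsrs)⁻¹·(rsrs²rsrs²rs)⁻¹.
  (rs²rsrs) · (rsrs²rsrs²rs) = s²rsrs
  (s²rsrs) · (s²rs²rsr) = r
  r · (rsrs²rsrs²rs) = srs²rsrs²rs

Answer: srs²rsrs²rs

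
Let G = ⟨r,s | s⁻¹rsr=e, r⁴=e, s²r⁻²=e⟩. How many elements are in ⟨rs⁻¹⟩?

|⟨rs⁻¹⟩| equals the order of rs⁻¹. Compute successive powers until reaching e:
  (rs⁻¹)¹ = rs⁻¹, (rs⁻¹)² = r², (rs⁻¹)³ = rs, (rs⁻¹)⁴ = e.
The smallest positive k with (rs⁻¹)ᵏ = e is 4, so |⟨rs⁻¹⟩| = 4.

Answer: 4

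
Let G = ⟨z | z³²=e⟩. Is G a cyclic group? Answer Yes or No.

|G| = 32. The element z has order 32 (its powers give 32 distinct elements), so ⟨z⟩ = G and G is cyclic.

Answer: Yes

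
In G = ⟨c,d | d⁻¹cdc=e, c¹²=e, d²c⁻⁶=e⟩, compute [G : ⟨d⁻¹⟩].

First find ord(d⁻¹) by computing successive powers:
  (d⁻¹)¹ = d⁻¹, (d⁻¹)² = c⁶, (d⁻¹)³ = d, (d⁻¹)⁴ = e.
So |⟨d⁻¹⟩| = ord(d⁻¹) = 4. With |G| = 24, by Lagrange [G : ⟨d⁻¹⟩] = 24/4 = 6.

Answer: 6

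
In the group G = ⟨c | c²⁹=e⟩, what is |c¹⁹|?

Compute successive powers until reaching e:
  (c¹⁹)¹ = c¹⁹, (c¹⁹)² = c⁹, (c¹⁹)³ = c²⁸, (c¹⁹)⁴ = c¹⁸, (c¹⁹)⁵ = c⁸, (c¹⁹)⁶ = c²⁷, (c¹⁹)⁷ = c¹⁷, (c¹⁹)⁸ = c⁷, (c¹⁹)⁹ = c²⁶, (c¹⁹)¹⁰ = c¹⁶, (c¹⁹)¹¹ = c⁶, (c¹⁹)¹² = c²⁵, (c¹⁹)¹³ = c¹⁵, (c¹⁹)¹⁴ = c⁵, (c¹⁹)¹⁵ = c²⁴, (c¹⁹)¹⁶ = c¹⁴, (c¹⁹)¹⁷ = c⁴, (c¹⁹)¹⁸ = c²³, (c¹⁹)¹⁹ = c¹³, (c¹⁹)²⁰ = c³, (c¹⁹)²¹ = c²², (c¹⁹)²² = c¹², (c¹⁹)²³ = c², (c¹⁹)²⁴ = c²¹, (c¹⁹)²⁵ = c¹¹, (c¹⁹)²⁶ = c, (c¹⁹)²⁷ = c²⁰, (c¹⁹)²⁸ = c¹⁰, (c¹⁹)²⁹ = e.
The smallest positive k with (c¹⁹)ᵏ = e is 29.

Answer: 29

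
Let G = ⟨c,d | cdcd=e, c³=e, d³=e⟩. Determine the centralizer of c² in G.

⟨c²⟩ ⊆ C_G(c²) since powers of c² commute with c²; so |C_G(c²)| ≥ |⟨c²⟩| = 3.
By orbit–stabilizer, |C_G(c²)| = |G| / |conj. class of c²| = 12 / 4 = 3.
The 3 elements commuting with c² are {e, c, c²}.

Answer: {e, c, c²}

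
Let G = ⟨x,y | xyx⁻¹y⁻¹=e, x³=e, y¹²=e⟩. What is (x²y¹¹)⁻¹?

The order of (x²y¹¹) is 12 (smallest k with (x²y¹¹)ᵏ = e), so (x²y¹¹)⁻¹ = (x²y¹¹)¹¹ = xy.
Check: (x²y¹¹) · (xy) → (x²y¹¹) · x = y¹¹;   (y¹¹) · y = e, giving e as required.

Answer: xy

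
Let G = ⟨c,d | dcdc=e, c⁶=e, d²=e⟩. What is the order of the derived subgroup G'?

G' = [G, G] is generated by all commutators. The generator-pair commutators are: [c, d] = c².
The subgroup they normally generate is {e, c², c⁴}, of order 3.
Check: |G/G'| = 12/3 = 4 is the order of the abelianisation.

Answer: 3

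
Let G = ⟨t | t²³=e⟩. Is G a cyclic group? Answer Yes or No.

|G| = 23. The element t has order 23 (its powers give 23 distinct elements), so ⟨t⟩ = G and G is cyclic.

Answer: Yes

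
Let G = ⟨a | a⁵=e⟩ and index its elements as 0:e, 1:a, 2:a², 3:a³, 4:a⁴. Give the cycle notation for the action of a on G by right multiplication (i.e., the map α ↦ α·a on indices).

(0 1 2 3 4)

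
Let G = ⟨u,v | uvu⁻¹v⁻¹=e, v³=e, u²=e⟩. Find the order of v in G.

Compute successive powers until reaching e:
  v¹ = v, v² = v², v³ = e.
The smallest positive k with vᵏ = e is 3.

Answer: 3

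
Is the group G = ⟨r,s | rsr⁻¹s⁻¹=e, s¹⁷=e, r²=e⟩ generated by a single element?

|G| = 34. The element rs has order 34 (its powers give 34 distinct elements), so ⟨rs⟩ = G and G is cyclic.

Answer: Yes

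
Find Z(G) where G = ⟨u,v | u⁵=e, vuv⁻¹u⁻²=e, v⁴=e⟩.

An element z ∈ Z(G) iff z commutes with every generator.
For example e is central: e·u = u = u·e; e·v = v = v·e.
Whereas u ∉ Z(G) since u·v = uv ≠ u²v = v·u.
Checking each of the 20 elements this way gives Z(G) = {e}, of order 1.

Answer: {e}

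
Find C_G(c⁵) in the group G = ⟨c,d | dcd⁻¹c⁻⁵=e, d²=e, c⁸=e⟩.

⟨c⁵⟩ ⊆ C_G(c⁵) since powers of c⁵ commute with c⁵; so |C_G(c⁵)| ≥ |⟨c⁵⟩| = 8.
By orbit–stabilizer, |C_G(c⁵)| = |G| / |conj. class of c⁵| = 16 / 2 = 8.
The 8 elements commuting with c⁵ are {e, c, c², c³, c⁴, c⁵, c⁶, c⁷}.

Answer: {e, c, c², c³, c⁴, c⁵, c⁶, c⁷}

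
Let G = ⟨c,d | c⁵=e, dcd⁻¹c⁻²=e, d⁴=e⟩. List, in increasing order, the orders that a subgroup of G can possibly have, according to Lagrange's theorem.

|G| = 20 = 2² · 5. By Lagrange's theorem the order of any subgroup divides 20; the divisors of 20 are 1, 2, 4, 5, 10, 20.

Answer: 1, 2, 4, 5, 10, 20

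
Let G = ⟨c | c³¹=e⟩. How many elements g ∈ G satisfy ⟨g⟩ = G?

G is cyclic of order 31. An element generates G iff its order is 31, and a cyclic group of order 31 has exactly φ(31) = 30 such elements.

Answer: 30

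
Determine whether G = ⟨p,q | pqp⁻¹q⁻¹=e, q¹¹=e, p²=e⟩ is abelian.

Each pair of generators commutes: p·q = pq = q·p. Since the generators pairwise commute, every element of G commutes with every other, so G is abelian.

Answer: Yes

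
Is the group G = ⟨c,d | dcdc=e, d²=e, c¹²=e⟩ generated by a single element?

Every cyclic group is abelian. But c·d = cd while d·c = c¹¹d, so c·d ≠ d·c and G is not abelian. Hence G is not cyclic.

Answer: No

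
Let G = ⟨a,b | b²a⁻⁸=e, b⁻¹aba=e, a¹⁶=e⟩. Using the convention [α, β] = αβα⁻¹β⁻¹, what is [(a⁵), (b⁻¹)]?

[(a⁵), (b⁻¹)] = (a⁵)·(b⁻¹)·(a⁵)⁻¹·(b⁻¹)⁻¹.
  (a⁵) · (b⁻¹) = a⁵b⁻¹
  (a⁵b⁻¹) · (a¹¹) = a²b
  (a²b) · b = a¹⁰

Answer: a¹⁰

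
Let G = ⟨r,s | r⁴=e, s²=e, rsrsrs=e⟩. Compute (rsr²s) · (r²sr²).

Compute (rsr²s) · (r²sr²) by multiplying left to right and reducing via the relations at each step:
  (rsr²s) · r² = r³sr²s
  (r³sr²s) · s = r³sr²
  (r³sr²) · r² = r³s

Answer: r³s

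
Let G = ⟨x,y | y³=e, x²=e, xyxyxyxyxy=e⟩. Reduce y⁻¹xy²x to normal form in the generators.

Multiply left to right, reducing at each step:
  (y²) · x = y²x
  (y²x) · y² = y²xy²
  (y²xy²) · x = y²xy²x

Answer: y²xy²x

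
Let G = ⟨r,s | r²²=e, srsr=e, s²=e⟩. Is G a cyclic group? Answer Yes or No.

Every cyclic group is abelian. But r·s = rs while s·r = r²¹s, so r·s ≠ s·r and G is not abelian. Hence G is not cyclic.

Answer: No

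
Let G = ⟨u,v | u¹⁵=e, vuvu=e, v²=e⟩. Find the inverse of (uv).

The order of (uv) is 2 (smallest k with (uv)ᵏ = e), so (uv)⁻¹ = (uv)¹ = uv.
Check: (uv) · (uv) → (uv) · u = v;   v · v = e, giving e as required.

Answer: uv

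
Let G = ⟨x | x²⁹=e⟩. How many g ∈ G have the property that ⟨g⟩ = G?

G is cyclic of order 29. An element generates G iff its order is 29, and a cyclic group of order 29 has exactly φ(29) = 28 such elements.

Answer: 28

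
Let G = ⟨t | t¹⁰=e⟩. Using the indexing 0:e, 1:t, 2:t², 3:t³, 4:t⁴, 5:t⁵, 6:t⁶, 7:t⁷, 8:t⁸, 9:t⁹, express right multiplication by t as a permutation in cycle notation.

(0 1 2 3 4 5 6 7 8 9)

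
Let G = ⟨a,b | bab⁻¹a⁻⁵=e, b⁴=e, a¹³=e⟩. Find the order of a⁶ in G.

Compute successive powers until reaching e:
  (a⁶)¹ = a⁶, (a⁶)² = a¹², (a⁶)³ = a⁵, (a⁶)⁴ = a¹¹, (a⁶)⁵ = a⁴, (a⁶)⁶ = a¹⁰, (a⁶)⁷ = a³, (a⁶)⁸ = a⁹, (a⁶)⁹ = a², (a⁶)¹⁰ = a⁸, (a⁶)¹¹ = a, (a⁶)¹² = a⁷, (a⁶)¹³ = e.
The smallest positive k with (a⁶)ᵏ = e is 13.

Answer: 13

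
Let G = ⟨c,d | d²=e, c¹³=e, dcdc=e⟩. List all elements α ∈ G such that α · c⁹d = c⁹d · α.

⟨c⁹d⟩ ⊆ C_G(c⁹d) since powers of c⁹d commute with c⁹d; so |C_G(c⁹d)| ≥ |⟨c⁹d⟩| = 2.
By orbit–stabilizer, |C_G(c⁹d)| = |G| / |conj. class of c⁹d| = 26 / 13 = 2.
The 2 elements commuting with c⁹d are {e, c⁹d}.

Answer: {e, c⁹d}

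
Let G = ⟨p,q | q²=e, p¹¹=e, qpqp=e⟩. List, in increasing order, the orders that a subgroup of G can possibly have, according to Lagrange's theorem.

|G| = 22 = 2 · 11. By Lagrange's theorem the order of any subgroup divides 22; the divisors of 22 are 1, 2, 11, 22.

Answer: 1, 2, 11, 22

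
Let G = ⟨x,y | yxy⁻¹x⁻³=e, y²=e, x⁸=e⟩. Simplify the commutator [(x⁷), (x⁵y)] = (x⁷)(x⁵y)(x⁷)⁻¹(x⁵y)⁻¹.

[(x⁷), (x⁵y)] = (x⁷)·(x⁵y)·(x⁷)⁻¹·(x⁵y)⁻¹.
  (x⁷) · (x⁵y) = x⁴y
  (x⁴y) · x = x⁷y
  (x⁷y) · (xy) = x²

Answer: x²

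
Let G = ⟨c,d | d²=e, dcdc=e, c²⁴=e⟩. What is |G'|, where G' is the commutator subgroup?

G' = [G, G] is generated by all commutators. The generator-pair commutators are: [c, d] = c².
The subgroup they normally generate is {e, c², c⁴, c⁶, c⁸, c¹⁰, c¹², c¹⁴, c¹⁶, c¹⁸, c²⁰, c²²}, of order 12.
Check: |G/G'| = 48/12 = 4 is the order of the abelianisation.

Answer: 12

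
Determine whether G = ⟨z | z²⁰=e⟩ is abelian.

G has a single generator, so G is cyclic and hence abelian.

Answer: Yes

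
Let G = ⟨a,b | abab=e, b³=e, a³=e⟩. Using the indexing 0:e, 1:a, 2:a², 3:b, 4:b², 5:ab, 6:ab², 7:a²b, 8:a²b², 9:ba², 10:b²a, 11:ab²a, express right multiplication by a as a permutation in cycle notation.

(0 1 2)(3 8 9)(4 10 5)(6 11 7)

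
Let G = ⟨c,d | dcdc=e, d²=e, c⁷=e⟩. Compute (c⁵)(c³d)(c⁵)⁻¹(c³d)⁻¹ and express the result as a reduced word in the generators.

[(c⁵), (c³d)] = (c⁵)·(c³d)·(c⁵)⁻¹·(c³d)⁻¹.
  (c⁵) · (c³d) = cd
  (cd) · (c²) = c⁶d
  (c⁶d) · (c³d) = c³

Answer: c³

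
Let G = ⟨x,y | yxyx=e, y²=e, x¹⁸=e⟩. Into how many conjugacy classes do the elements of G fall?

The conjugacy classes (representative and size) are:
  [e] (size 1), [x] (size 2), [x²] (size 2), [x³] (size 2), [x¹⁴] (size 2), [x⁵] (size 2), [x¹²] (size 2), [x⁷] (size 2), [x¹⁰] (size 2), [x⁹] (size 1), [x¹⁰y] (size 9), [xy] (size 9).
Class equation: 1 + 2 + 2 + 2 + 2 + 2 + 2 + 2 + 2 + 1 + 9 + 9 = 36 = |G|. So G has 12 conjugacy classes.

Answer: 12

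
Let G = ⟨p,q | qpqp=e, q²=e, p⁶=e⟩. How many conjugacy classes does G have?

The conjugacy classes (representative and size) are:
  [e] (size 1), [p⁵] (size 2), [p⁴] (size 2), [p³] (size 1), [q] (size 3), [p³q] (size 3).
Class equation: 1 + 2 + 2 + 1 + 3 + 3 = 12 = |G|. So G has 6 conjugacy classes.

Answer: 6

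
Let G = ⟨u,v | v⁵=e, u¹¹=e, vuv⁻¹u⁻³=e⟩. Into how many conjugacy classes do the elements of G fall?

The conjugacy classes (representative and size) are:
  [e] (size 1), [u³] (size 5), [u⁶] (size 5), [u⁷v] (size 11), [u⁹v²] (size 11), [u⁷v³] (size 11), [u⁷v⁴] (size 11).
Class equation: 1 + 5 + 5 + 11 + 11 + 11 + 11 = 55 = |G|. So G has 7 conjugacy classes.

Answer: 7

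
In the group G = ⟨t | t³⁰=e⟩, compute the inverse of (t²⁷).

The order of (t²⁷) is 10 (smallest k with (t²⁷)ᵏ = e), so (t²⁷)⁻¹ = (t²⁷)⁹ = t³.
Check: (t²⁷) · (t³) → (t²⁷) · t³ = e, giving e as required.

Answer: t³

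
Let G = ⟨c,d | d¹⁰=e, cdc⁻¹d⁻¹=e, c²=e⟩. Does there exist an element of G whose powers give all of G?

|G| = 20, but the maximum element order in G is 10 < 20. No single element generates all of G, so G is not cyclic.

Answer: No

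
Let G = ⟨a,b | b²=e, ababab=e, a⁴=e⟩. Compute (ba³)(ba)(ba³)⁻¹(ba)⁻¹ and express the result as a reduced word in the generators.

[(ba³), (ba)] = (ba³)·(ba)·(ba³)⁻¹·(ba)⁻¹.
  (ba³) · (ba) = aba²
  (aba²) · (ab) = a²ba
  (a²ba) · (a³b) = a²

Answer: a²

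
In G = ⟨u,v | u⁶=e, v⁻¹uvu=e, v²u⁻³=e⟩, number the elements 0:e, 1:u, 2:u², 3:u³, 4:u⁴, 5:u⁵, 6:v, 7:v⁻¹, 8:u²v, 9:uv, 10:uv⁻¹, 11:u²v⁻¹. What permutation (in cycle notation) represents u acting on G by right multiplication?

(0 1 2 3 4 5)(6 11 10 7 8 9)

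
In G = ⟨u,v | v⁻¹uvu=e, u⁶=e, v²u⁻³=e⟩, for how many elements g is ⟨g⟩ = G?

⟨g⟩ = G would require ord(g) = |G| = 12, but the maximum element order in G is 6 < 12. So G is not cyclic and no single element generates it: the count is 0.

Answer: 0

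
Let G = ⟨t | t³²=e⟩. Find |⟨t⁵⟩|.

|⟨t⁵⟩| equals the order of t⁵. Compute successive powers until reaching e:
  (t⁵)¹ = t⁵, (t⁵)² = t¹⁰, (t⁵)³ = t¹⁵, (t⁵)⁴ = t²⁰, (t⁵)⁵ = t²⁵, (t⁵)⁶ = t³⁰, (t⁵)⁷ = t³, (t⁵)⁸ = t⁸, (t⁵)⁹ = t¹³, (t⁵)¹⁰ = t¹⁸, (t⁵)¹¹ = t²³, (t⁵)¹² = t²⁸, (t⁵)¹³ = t, (t⁵)¹⁴ = t⁶, (t⁵)¹⁵ = t¹¹, (t⁵)¹⁶ = t¹⁶, (t⁵)¹⁷ = t²¹, (t⁵)¹⁸ = t²⁶, (t⁵)¹⁹ = t³¹, (t⁵)²⁰ = t⁴, (t⁵)²¹ = t⁹, (t⁵)²² = t¹⁴, (t⁵)²³ = t¹⁹, (t⁵)²⁴ = t²⁴, (t⁵)²⁵ = t²⁹, (t⁵)²⁶ = t², (t⁵)²⁷ = t⁷, (t⁵)²⁸ = t¹², (t⁵)²⁹ = t¹⁷, (t⁵)³⁰ = t²², (t⁵)³¹ = t²⁷, (t⁵)³² = e.
The smallest positive k with (t⁵)ᵏ = e is 32, so |⟨t⁵⟩| = 32.

Answer: 32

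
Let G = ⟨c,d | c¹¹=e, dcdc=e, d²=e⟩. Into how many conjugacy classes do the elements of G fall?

The conjugacy classes (representative and size) are:
  [e] (size 1), [c¹⁰] (size 2), [c²] (size 2), [c³] (size 2), [c⁷] (size 2), [c⁶] (size 2), [c²d] (size 11).
Class equation: 1 + 2 + 2 + 2 + 2 + 2 + 11 = 22 = |G|. So G has 7 conjugacy classes.

Answer: 7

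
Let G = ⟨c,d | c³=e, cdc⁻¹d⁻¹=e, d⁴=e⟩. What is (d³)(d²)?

Compute (d³) · (d²) by multiplying left to right and reducing via the relations at each step:
  (d³) · d² = d

Answer: d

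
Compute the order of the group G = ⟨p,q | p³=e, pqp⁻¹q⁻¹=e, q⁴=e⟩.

Enumerate words in the generators, reducing via the relations: the distinct elements are
  {e, p, q, pq, p², q², q³, pq², pq³, p²q, p²q², p²q³}.
No further products give new elements, so |G| = 12.

Answer: 12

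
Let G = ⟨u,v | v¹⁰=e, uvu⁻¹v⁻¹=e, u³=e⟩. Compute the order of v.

Compute successive powers until reaching e:
  v¹ = v, v² = v², v³ = v³, v⁴ = v⁴, v⁵ = v⁵, v⁶ = v⁶, v⁷ = v⁷, v⁸ = v⁸, v⁹ = v⁹, v¹⁰ = e.
The smallest positive k with vᵏ = e is 10.

Answer: 10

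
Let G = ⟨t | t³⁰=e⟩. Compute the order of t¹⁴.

Compute successive powers until reaching e:
  (t¹⁴)¹ = t¹⁴, (t¹⁴)² = t²⁸, (t¹⁴)³ = t¹², (t¹⁴)⁴ = t²⁶, (t¹⁴)⁵ = t¹⁰, (t¹⁴)⁶ = t²⁴, (t¹⁴)⁷ = t⁸, (t¹⁴)⁸ = t²², (t¹⁴)⁹ = t⁶, (t¹⁴)¹⁰ = t²⁰, (t¹⁴)¹¹ = t⁴, (t¹⁴)¹² = t¹⁸, (t¹⁴)¹³ = t², (t¹⁴)¹⁴ = t¹⁶, (t¹⁴)¹⁵ = e.
The smallest positive k with (t¹⁴)ᵏ = e is 15.

Answer: 15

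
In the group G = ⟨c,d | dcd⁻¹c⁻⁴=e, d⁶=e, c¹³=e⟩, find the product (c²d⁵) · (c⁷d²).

Compute (c²d⁵) · (c⁷d²) by multiplying left to right and reducing via the relations at each step:
  (c²d⁵) · c⁷ = c⁷d⁵
  (c⁷d⁵) · d² = c⁷d

Answer: c⁷d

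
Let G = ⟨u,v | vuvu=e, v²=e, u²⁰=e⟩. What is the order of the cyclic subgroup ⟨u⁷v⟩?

|⟨u⁷v⟩| equals the order of u⁷v. Compute successive powers until reaching e:
  (u⁷v)¹ = u⁷v, (u⁷v)² = e.
The smallest positive k with (u⁷v)ᵏ = e is 2, so |⟨u⁷v⟩| = 2.

Answer: 2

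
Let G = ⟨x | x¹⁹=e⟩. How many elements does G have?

G is generated by a single element, so G is cyclic. The relator gives x¹⁹ = e and no smaller power is forced to be e, so the 19 powers {e, x, x², x³, x⁴, x⁵, x⁶, x⁷, x⁸, x⁹, x¹², x¹³, x¹¹, x¹⁰, x¹⁴, x¹⁵, x¹⁶, x¹⁷, x¹⁸} are distinct. Hence |G| = 19.

Answer: 19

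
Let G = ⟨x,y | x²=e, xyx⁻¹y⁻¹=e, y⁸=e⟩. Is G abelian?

Each pair of generators commutes: x·y = xy = y·x. Since the generators pairwise commute, every element of G commutes with every other, so G is abelian.

Answer: Yes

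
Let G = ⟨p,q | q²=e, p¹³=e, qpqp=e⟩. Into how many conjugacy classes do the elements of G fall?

The conjugacy classes (representative and size) are:
  [e] (size 1), [p¹²] (size 2), [p¹¹] (size 2), [p³] (size 2), [p⁴] (size 2), [p⁸] (size 2), [p⁶] (size 2), [q] (size 13).
Class equation: 1 + 2 + 2 + 2 + 2 + 2 + 2 + 13 = 26 = |G|. So G has 8 conjugacy classes.

Answer: 8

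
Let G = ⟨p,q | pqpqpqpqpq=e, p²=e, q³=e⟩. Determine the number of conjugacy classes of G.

The conjugacy classes (representative and size) are:
  [e] (size 1), [pqpq²pqpq²p] (size 15), [qpqpq²p] (size 20), [pq²pq²p] (size 12), [q²pqpq²] (size 12).
Class equation: 1 + 15 + 20 + 12 + 12 = 60 = |G|. So G has 5 conjugacy classes.

Answer: 5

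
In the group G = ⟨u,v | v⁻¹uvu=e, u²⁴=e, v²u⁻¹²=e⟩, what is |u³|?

Compute successive powers until reaching e:
  (u³)¹ = u³, (u³)² = u⁶, (u³)³ = u⁹, (u³)⁴ = u¹², (u³)⁵ = u¹⁵, (u³)⁶ = u¹⁸, (u³)⁷ = u²¹, (u³)⁸ = e.
The smallest positive k with (u³)ᵏ = e is 8.

Answer: 8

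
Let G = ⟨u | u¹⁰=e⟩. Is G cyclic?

|G| = 10. The element u has order 10 (its powers give 10 distinct elements), so ⟨u⟩ = G and G is cyclic.

Answer: Yes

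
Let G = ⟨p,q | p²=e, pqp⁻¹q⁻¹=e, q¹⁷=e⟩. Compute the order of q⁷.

Compute successive powers until reaching e:
  (q⁷)¹ = q⁷, (q⁷)² = q¹⁴, (q⁷)³ = q⁴, (q⁷)⁴ = q¹¹, (q⁷)⁵ = q, (q⁷)⁶ = q⁸, (q⁷)⁷ = q¹⁵, (q⁷)⁸ = q⁵, (q⁷)⁹ = q¹², (q⁷)¹⁰ = q², (q⁷)¹¹ = q⁹, (q⁷)¹² = q¹⁶, (q⁷)¹³ = q⁶, (q⁷)¹⁴ = q¹³, (q⁷)¹⁵ = q³, (q⁷)¹⁶ = q¹⁰, (q⁷)¹⁷ = e.
The smallest positive k with (q⁷)ᵏ = e is 17.

Answer: 17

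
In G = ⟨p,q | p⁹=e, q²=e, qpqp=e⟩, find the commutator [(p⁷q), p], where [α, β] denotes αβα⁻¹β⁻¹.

[(p⁷q), p] = (p⁷q)·p·(p⁷q)⁻¹·p⁻¹.
  (p⁷q) · p = p⁶q
  (p⁶q) · (p⁷q) = p⁸
  (p⁸) · (p⁸) = p⁷

Answer: p⁷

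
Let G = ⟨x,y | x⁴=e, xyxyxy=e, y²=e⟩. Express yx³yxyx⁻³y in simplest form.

Multiply left to right, reducing at each step:
  y · x³ = yx³
  (yx³) · y = xyx
  (xyx) · x = xyx²
  (xyx²) · y = xyx²y
  (xyx²y) · x⁻³ = yx²y
  (yx²y) · y = yx²

Answer: yx²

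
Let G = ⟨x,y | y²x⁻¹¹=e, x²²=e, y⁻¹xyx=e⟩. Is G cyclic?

Every cyclic group is abelian. But x·y = xy while y·x = x¹⁰y⁻¹, so x·y ≠ y·x and G is not abelian. Hence G is not cyclic.

Answer: No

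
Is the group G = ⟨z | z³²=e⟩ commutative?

G has a single generator, so G is cyclic and hence abelian.

Answer: Yes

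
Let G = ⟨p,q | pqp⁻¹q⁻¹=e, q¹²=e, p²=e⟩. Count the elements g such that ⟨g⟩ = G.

⟨g⟩ = G would require ord(g) = |G| = 24, but the maximum element order in G is 12 < 24. So G is not cyclic and no single element generates it: the count is 0.

Answer: 0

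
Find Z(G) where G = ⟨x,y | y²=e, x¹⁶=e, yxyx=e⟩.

An element z ∈ Z(G) iff z commutes with every generator.
For example x⁸ is central: (x⁸)·x = x⁹ = x·(x⁸); (x⁸)·y = x⁸y = y·(x⁸).
Whereas x ∉ Z(G) since x·y = xy ≠ x¹⁵y = y·x.
Checking each of the 32 elements this way gives Z(G) = {e, x⁸}, of order 2.

Answer: {e, x⁸}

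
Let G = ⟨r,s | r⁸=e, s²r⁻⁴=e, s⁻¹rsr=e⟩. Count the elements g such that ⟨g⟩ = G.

⟨g⟩ = G would require ord(g) = |G| = 16, but the maximum element order in G is 8 < 16. So G is not cyclic and no single element generates it: the count is 0.

Answer: 0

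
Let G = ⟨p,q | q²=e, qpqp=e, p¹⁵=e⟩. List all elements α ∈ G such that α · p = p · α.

⟨p⟩ ⊆ C_G(p) since powers of p commute with p; so |C_G(p)| ≥ |⟨p⟩| = 15.
By orbit–stabilizer, |C_G(p)| = |G| / |conj. class of p| = 30 / 2 = 15.
The 15 elements commuting with p are {e, p, p², p³, p⁴, p⁵, p⁶, p⁷, p⁸, p⁹, p¹⁰, p¹¹, p¹², p¹³, p¹⁴}.

Answer: {e, p, p², p³, p⁴, p⁵, p⁶, p⁷, p⁸, p⁹, p¹⁰, p¹¹, p¹², p¹³, p¹⁴}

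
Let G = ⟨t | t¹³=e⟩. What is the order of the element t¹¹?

Compute successive powers until reaching e:
  (t¹¹)¹ = t¹¹, (t¹¹)² = t⁹, (t¹¹)³ = t⁷, (t¹¹)⁴ = t⁵, (t¹¹)⁵ = t³, (t¹¹)⁶ = t, (t¹¹)⁷ = t¹², (t¹¹)⁸ = t¹⁰, (t¹¹)⁹ = t⁸, (t¹¹)¹⁰ = t⁶, (t¹¹)¹¹ = t⁴, (t¹¹)¹² = t², (t¹¹)¹³ = e.
The smallest positive k with (t¹¹)ᵏ = e is 13.

Answer: 13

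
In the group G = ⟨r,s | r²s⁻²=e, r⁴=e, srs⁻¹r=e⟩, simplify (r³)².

Compute successive powers of (r³), reducing at each step:
  (r³)²: (r³) · r³ = r²

Answer: r²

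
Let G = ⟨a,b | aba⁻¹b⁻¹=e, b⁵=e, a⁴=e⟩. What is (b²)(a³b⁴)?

Compute (b²) · (a³b⁴) by multiplying left to right and reducing via the relations at each step:
  (b²) · a³ = a³b²
  (a³b²) · b⁴ = a³b

Answer: a³b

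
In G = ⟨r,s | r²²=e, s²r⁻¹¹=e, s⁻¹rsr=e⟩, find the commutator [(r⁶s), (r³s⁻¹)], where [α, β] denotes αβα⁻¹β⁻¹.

[(r⁶s), (r³s⁻¹)] = (r⁶s)·(r³s⁻¹)·(r⁶s)⁻¹·(r³s⁻¹)⁻¹.
  (r⁶s) · (r³s⁻¹) = r³
  (r³) · (r⁶s⁻¹) = r⁹s⁻¹
  (r⁹s⁻¹) · (r³s) = r⁶

Answer: r⁶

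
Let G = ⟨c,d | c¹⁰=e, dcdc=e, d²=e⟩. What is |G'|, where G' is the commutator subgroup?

G' = [G, G] is generated by all commutators. The generator-pair commutators are: [c, d] = c².
The subgroup they normally generate is {e, c², c⁴, c⁶, c⁸}, of order 5.
Check: |G/G'| = 20/5 = 4 is the order of the abelianisation.

Answer: 5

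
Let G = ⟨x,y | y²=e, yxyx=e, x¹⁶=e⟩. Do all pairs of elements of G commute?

x·y = xy but y·x = x¹⁵y, so x·y ≠ y·x and G is not abelian.

Answer: No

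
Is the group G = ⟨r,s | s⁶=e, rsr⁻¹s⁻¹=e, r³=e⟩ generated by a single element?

|G| = 18, but the maximum element order in G is 6 < 18. No single element generates all of G, so G is not cyclic.

Answer: No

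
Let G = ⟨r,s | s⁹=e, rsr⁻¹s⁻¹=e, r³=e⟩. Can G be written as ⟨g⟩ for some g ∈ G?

|G| = 27, but the maximum element order in G is 9 < 27. No single element generates all of G, so G is not cyclic.

Answer: No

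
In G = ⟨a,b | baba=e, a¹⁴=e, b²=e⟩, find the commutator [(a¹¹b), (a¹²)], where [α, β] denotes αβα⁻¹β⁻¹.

[(a¹¹b), (a¹²)] = (a¹¹b)·(a¹²)·(a¹¹b)⁻¹·(a¹²)⁻¹.
  (a¹¹b) · (a¹²) = a¹³b
  (a¹³b) · (a¹¹b) = a²
  (a²) · (a²) = a⁴

Answer: a⁴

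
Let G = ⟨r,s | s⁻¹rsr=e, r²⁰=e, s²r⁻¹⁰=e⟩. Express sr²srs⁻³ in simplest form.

Multiply left to right, reducing at each step:
  s · r² = r⁸s⁻¹
  (r⁸s⁻¹) · s = r⁸
  (r⁸) · r = r⁹
  (r⁹) · s⁻³ = r⁹s

Answer: r⁹s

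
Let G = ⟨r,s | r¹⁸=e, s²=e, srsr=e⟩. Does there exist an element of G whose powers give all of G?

Every cyclic group is abelian. But r·s = rs while s·r = r¹⁷s, so r·s ≠ s·r and G is not abelian. Hence G is not cyclic.

Answer: No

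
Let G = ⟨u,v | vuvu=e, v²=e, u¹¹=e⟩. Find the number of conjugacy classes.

The conjugacy classes (representative and size) are:
  [e] (size 1), [u¹⁰] (size 2), [u²] (size 2), [u³] (size 2), [u⁷] (size 2), [u⁶] (size 2), [u²v] (size 11).
Class equation: 1 + 2 + 2 + 2 + 2 + 2 + 11 = 22 = |G|. So G has 7 conjugacy classes.

Answer: 7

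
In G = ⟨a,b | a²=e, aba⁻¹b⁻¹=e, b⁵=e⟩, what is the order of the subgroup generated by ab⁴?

|⟨ab⁴⟩| equals the order of ab⁴. Compute successive powers until reaching e:
  (ab⁴)¹ = ab⁴, (ab⁴)² = b³, (ab⁴)³ = ab², (ab⁴)⁴ = b, (ab⁴)⁵ = a, (ab⁴)⁶ = b⁴, (ab⁴)⁷ = ab³, (ab⁴)⁸ = b², (ab⁴)⁹ = ab, (ab⁴)¹⁰ = e.
The smallest positive k with (ab⁴)ᵏ = e is 10, so |⟨ab⁴⟩| = 10.

Answer: 10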